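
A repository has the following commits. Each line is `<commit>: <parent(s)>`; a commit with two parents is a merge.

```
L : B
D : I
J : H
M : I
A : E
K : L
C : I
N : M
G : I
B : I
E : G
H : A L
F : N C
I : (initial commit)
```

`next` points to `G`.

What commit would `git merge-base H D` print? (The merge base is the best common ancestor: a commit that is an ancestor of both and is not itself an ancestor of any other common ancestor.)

Ancestors of H: {A, B, E, G, H, I, L}.
Ancestors of D: {D, I}.
Common ancestors: {I}.
The only common ancestor is I, so it is the merge base.

I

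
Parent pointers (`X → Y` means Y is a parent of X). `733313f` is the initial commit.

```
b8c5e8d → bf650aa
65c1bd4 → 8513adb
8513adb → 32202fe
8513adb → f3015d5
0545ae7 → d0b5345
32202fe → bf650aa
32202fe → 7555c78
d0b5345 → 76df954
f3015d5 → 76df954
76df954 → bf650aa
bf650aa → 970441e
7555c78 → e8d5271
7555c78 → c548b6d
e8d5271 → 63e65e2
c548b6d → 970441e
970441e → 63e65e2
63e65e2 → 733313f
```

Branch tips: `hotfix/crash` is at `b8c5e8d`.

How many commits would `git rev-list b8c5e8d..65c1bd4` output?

8

Reachable from 65c1bd4: {32202fe, 63e65e2, 65c1bd4, 733313f, 7555c78, 76df954, 8513adb, 970441e, bf650aa, c548b6d, e8d5271, f3015d5}.
Reachable from b8c5e8d: {63e65e2, 733313f, 970441e, b8c5e8d, bf650aa}.
In 65c1bd4's history but not b8c5e8d's: {32202fe, 65c1bd4, 7555c78, 76df954, 8513adb, c548b6d, e8d5271, f3015d5} — 8 commits.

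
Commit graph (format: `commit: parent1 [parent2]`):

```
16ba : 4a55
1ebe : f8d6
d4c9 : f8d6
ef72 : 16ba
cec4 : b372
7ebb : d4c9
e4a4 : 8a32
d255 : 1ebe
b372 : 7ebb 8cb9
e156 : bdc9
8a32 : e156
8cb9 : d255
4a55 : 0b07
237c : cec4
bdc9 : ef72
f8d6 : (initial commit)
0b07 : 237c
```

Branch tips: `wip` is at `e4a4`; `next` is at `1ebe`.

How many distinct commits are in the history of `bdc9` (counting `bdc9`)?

14

Walking parent pointers from bdc9: reachable set = {0b07, 16ba, 1ebe, 237c, 4a55, 7ebb, 8cb9, b372, bdc9, cec4, d255, d4c9, ef72, f8d6}.
That is 14 commits.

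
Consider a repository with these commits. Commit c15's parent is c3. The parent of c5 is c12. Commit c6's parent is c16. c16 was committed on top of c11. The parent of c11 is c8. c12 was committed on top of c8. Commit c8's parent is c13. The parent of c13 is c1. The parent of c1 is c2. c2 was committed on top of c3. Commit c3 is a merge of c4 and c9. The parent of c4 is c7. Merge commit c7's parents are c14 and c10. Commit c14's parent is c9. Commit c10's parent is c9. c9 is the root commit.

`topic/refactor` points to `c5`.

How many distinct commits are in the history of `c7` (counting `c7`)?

4

Walking parent pointers from c7: reachable set = {c10, c14, c7, c9}.
That is 4 commits.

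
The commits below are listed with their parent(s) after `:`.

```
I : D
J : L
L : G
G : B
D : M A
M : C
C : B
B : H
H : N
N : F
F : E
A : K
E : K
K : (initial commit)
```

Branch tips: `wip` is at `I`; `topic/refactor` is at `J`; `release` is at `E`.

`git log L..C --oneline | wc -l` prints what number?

Reachable from C: {B, C, E, F, H, K, N}.
Reachable from L: {B, E, F, G, H, K, L, N}.
In C's history but not L's: {C} — 1 commit.

1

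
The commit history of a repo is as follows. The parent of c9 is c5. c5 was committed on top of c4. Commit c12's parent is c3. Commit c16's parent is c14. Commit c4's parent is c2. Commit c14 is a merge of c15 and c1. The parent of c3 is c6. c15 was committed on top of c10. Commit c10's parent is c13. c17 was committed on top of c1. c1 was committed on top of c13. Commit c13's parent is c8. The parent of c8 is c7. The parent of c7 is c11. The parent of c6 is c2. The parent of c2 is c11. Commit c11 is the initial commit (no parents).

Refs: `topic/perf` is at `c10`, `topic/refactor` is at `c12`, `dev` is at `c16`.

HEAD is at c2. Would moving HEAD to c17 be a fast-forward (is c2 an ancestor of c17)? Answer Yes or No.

A fast-forward from c2 to c17 is possible iff c2 is an ancestor of c17.
Ancestors of c17: {c1, c11, c13, c17, c7, c8}.
c2 is not among them, so fast-forward is not possible.

No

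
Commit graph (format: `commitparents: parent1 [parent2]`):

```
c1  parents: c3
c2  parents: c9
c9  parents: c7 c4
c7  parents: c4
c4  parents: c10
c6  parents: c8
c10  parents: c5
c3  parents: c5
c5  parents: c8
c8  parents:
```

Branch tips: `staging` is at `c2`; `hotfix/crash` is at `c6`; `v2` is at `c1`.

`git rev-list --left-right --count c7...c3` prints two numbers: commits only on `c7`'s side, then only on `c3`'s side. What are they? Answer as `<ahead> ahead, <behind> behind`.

Reachable from c7: {c10, c4, c5, c7, c8}.
Reachable from c3: {c3, c5, c8}.
Only in c7's history (ahead): {c10, c4, c7} — 3.
Only in c3's history (behind): {c3} — 1.

3 ahead, 1 behind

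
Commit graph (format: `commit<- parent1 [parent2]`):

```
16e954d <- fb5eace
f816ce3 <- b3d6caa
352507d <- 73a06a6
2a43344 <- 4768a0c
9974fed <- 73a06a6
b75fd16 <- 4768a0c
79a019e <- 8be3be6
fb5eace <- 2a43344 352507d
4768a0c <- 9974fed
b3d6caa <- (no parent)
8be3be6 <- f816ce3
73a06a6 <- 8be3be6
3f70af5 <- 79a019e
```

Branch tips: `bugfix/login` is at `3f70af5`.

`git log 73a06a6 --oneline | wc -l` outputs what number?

Walking parent pointers from 73a06a6: reachable set = {73a06a6, 8be3be6, b3d6caa, f816ce3}.
That is 4 commits.

4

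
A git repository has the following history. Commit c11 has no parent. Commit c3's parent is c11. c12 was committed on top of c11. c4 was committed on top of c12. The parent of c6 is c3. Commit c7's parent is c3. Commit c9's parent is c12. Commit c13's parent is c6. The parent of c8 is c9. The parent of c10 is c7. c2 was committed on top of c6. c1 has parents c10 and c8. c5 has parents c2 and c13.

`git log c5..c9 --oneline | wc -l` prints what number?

2

Reachable from c9: {c11, c12, c9}.
Reachable from c5: {c11, c13, c2, c3, c5, c6}.
In c9's history but not c5's: {c12, c9} — 2 commits.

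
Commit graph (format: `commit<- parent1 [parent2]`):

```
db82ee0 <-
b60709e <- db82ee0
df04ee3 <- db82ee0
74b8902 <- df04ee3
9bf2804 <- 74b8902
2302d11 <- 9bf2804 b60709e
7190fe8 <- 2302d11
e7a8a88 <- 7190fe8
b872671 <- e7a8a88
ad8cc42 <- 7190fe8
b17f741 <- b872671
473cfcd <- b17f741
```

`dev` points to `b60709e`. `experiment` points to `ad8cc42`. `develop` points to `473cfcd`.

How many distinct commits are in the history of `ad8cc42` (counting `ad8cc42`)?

8

Walking parent pointers from ad8cc42: reachable set = {2302d11, 7190fe8, 74b8902, 9bf2804, ad8cc42, b60709e, db82ee0, df04ee3}.
That is 8 commits.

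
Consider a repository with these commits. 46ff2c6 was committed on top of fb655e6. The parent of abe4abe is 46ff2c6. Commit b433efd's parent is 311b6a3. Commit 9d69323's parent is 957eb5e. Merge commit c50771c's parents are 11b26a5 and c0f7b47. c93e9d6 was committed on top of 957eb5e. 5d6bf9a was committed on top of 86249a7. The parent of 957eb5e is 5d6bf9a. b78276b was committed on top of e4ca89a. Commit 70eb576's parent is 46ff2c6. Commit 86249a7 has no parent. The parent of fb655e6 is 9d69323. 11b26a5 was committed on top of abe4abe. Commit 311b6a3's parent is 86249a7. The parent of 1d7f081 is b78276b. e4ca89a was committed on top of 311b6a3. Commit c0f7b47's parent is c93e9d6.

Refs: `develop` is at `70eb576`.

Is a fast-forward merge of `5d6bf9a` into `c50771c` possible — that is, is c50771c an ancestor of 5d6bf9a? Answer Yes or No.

A fast-forward from c50771c to 5d6bf9a is possible iff c50771c is an ancestor of 5d6bf9a.
Ancestors of 5d6bf9a: {5d6bf9a, 86249a7}.
c50771c is not among them, so fast-forward is not possible.

No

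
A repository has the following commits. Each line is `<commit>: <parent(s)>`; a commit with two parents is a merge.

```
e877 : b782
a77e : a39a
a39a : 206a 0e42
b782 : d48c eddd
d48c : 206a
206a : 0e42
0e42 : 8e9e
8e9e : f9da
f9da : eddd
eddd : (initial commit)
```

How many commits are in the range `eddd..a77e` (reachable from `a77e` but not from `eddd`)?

Reachable from a77e: {0e42, 206a, 8e9e, a39a, a77e, eddd, f9da}.
Reachable from eddd: {eddd}.
In a77e's history but not eddd's: {0e42, 206a, 8e9e, a39a, a77e, f9da} — 6 commits.

6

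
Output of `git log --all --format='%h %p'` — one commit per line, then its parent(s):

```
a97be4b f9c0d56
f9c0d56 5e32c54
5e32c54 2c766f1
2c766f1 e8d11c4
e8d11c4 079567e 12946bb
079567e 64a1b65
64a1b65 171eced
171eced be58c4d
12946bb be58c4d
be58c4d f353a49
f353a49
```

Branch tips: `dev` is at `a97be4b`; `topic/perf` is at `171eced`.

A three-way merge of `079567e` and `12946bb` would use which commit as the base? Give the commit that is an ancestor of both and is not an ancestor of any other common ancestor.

Ancestors of 079567e: {079567e, 171eced, 64a1b65, be58c4d, f353a49}.
Ancestors of 12946bb: {12946bb, be58c4d, f353a49}.
Common ancestors: {be58c4d, f353a49}.
Among these, be58c4d is not an ancestor of any other common ancestor — it is the merge base.

be58c4d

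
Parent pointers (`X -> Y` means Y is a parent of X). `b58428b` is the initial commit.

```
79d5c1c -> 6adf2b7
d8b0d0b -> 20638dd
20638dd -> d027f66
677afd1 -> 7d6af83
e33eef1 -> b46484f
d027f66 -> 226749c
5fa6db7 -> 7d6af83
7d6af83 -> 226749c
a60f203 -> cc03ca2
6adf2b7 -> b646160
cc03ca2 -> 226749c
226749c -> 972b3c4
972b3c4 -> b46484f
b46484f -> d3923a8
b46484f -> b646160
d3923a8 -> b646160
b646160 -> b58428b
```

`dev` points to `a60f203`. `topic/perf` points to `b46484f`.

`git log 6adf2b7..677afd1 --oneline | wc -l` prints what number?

Reachable from 677afd1: {226749c, 677afd1, 7d6af83, 972b3c4, b46484f, b58428b, b646160, d3923a8}.
Reachable from 6adf2b7: {6adf2b7, b58428b, b646160}.
In 677afd1's history but not 6adf2b7's: {226749c, 677afd1, 7d6af83, 972b3c4, b46484f, d3923a8} — 6 commits.

6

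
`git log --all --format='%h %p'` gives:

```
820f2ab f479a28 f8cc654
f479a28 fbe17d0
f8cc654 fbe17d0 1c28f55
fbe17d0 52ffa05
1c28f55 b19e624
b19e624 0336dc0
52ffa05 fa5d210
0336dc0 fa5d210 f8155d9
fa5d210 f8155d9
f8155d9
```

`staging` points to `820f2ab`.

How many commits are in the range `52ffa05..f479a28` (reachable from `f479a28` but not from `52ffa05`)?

2

Reachable from f479a28: {52ffa05, f479a28, f8155d9, fa5d210, fbe17d0}.
Reachable from 52ffa05: {52ffa05, f8155d9, fa5d210}.
In f479a28's history but not 52ffa05's: {f479a28, fbe17d0} — 2 commits.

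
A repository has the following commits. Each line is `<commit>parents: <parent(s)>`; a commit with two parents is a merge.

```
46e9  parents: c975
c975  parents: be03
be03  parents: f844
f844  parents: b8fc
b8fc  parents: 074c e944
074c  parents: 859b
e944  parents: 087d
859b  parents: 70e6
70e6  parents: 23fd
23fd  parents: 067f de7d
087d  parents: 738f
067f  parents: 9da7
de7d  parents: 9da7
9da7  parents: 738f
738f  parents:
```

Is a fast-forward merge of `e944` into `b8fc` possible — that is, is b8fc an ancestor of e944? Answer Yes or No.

No

A fast-forward from b8fc to e944 is possible iff b8fc is an ancestor of e944.
Ancestors of e944: {087d, 738f, e944}.
b8fc is not among them, so fast-forward is not possible.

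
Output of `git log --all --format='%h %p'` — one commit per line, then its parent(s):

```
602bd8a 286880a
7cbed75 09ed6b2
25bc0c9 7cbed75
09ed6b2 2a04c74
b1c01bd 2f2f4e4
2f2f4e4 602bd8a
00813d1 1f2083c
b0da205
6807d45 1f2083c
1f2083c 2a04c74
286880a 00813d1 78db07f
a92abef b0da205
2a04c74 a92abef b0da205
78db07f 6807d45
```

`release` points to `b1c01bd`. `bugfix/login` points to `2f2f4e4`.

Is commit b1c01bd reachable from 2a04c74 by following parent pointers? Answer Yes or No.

No

Ancestors of 2a04c74: {2a04c74, a92abef, b0da205}.
b1c01bd is not in that set, so it is not an ancestor of 2a04c74.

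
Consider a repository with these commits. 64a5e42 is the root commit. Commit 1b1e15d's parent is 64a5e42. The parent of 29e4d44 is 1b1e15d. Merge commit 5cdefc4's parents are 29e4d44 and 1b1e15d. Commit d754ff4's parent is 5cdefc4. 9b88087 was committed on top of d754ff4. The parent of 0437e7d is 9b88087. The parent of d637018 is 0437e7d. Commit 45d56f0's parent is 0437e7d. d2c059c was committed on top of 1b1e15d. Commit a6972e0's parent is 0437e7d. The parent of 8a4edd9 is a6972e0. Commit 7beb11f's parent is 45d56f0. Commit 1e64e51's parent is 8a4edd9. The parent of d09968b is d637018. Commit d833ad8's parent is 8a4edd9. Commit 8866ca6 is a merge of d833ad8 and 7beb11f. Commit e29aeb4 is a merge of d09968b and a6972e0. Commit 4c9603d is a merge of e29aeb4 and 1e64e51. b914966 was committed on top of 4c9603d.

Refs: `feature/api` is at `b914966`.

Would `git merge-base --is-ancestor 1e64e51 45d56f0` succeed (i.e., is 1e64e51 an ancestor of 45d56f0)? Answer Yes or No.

Ancestors of 45d56f0: {0437e7d, 1b1e15d, 29e4d44, 45d56f0, 5cdefc4, 64a5e42, 9b88087, d754ff4}.
1e64e51 is not in that set, so it is not an ancestor of 45d56f0.

No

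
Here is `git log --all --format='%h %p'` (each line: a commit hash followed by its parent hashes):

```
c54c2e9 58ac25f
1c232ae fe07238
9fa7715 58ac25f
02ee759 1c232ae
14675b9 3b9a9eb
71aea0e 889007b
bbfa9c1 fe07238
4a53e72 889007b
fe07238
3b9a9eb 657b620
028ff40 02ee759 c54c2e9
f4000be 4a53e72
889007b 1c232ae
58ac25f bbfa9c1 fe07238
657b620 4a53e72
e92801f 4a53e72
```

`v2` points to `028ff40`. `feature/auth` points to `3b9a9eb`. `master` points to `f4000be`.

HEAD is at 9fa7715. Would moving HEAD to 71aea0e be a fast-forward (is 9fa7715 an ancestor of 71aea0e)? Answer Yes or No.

A fast-forward from 9fa7715 to 71aea0e is possible iff 9fa7715 is an ancestor of 71aea0e.
Ancestors of 71aea0e: {1c232ae, 71aea0e, 889007b, fe07238}.
9fa7715 is not among them, so fast-forward is not possible.

No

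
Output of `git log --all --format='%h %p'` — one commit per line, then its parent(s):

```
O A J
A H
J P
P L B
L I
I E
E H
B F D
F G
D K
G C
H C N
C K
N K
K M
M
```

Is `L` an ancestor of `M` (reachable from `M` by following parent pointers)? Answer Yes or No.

Ancestors of M: {M}.
L is not in that set, so it is not an ancestor of M.

No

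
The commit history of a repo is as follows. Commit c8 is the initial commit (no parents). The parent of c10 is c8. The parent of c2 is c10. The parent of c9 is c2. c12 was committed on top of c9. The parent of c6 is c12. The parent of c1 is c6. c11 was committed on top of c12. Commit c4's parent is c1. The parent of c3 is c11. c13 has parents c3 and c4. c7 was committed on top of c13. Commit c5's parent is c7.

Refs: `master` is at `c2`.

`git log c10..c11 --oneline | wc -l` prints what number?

Reachable from c11: {c10, c11, c12, c2, c8, c9}.
Reachable from c10: {c10, c8}.
In c11's history but not c10's: {c11, c12, c2, c9} — 4 commits.

4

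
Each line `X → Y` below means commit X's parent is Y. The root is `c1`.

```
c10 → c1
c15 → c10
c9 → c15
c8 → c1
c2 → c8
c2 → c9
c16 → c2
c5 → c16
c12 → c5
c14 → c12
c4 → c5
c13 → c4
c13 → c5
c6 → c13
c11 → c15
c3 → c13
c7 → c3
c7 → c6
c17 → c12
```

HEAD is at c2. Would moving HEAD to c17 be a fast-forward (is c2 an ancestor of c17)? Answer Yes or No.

A fast-forward from c2 to c17 is possible iff c2 is an ancestor of c17.
Ancestors of c17: {c1, c10, c12, c15, c16, c17, c2, c5, c8, c9}.
c2 is among them, so fast-forward is possible.

Yes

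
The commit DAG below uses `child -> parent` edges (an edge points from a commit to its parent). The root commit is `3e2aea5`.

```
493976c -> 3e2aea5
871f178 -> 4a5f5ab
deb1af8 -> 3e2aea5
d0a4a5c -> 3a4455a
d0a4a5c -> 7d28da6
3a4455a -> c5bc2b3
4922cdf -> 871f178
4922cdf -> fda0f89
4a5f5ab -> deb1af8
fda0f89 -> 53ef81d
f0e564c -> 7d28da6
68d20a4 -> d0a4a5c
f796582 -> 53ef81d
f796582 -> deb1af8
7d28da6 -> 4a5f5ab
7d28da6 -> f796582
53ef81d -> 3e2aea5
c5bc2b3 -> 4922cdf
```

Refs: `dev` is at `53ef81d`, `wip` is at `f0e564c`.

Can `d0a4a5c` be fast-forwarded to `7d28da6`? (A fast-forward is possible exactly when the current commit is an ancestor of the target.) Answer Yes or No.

No

A fast-forward from d0a4a5c to 7d28da6 is possible iff d0a4a5c is an ancestor of 7d28da6.
Ancestors of 7d28da6: {3e2aea5, 4a5f5ab, 53ef81d, 7d28da6, deb1af8, f796582}.
d0a4a5c is not among them, so fast-forward is not possible.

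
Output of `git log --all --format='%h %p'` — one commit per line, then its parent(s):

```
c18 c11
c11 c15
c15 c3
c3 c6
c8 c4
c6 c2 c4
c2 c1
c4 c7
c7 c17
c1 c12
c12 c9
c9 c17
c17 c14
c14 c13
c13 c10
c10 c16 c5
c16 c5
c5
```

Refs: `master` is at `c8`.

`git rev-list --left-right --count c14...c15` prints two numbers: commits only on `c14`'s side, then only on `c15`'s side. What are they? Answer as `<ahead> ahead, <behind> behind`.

Reachable from c14: {c10, c13, c14, c16, c5}.
Reachable from c15: {c1, c10, c12, c13, c14, c15, c16, c17, c2, c3, c4, c5, c6, c7, c9}.
Only in c14's history (ahead): {} — 0.
Only in c15's history (behind): {c1, c12, c15, c17, c2, c3, c4, c6, c7, c9} — 10.

0 ahead, 10 behind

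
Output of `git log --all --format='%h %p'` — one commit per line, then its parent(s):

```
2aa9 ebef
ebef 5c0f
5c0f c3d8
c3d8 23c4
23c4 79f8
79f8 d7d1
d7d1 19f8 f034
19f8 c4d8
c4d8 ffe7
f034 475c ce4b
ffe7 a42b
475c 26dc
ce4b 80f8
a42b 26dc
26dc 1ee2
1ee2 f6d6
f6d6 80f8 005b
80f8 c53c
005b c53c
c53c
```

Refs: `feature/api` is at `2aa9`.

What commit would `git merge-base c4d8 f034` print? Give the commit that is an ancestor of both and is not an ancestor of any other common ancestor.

26dc

Ancestors of c4d8: {005b, 1ee2, 26dc, 80f8, a42b, c4d8, c53c, f6d6, ffe7}.
Ancestors of f034: {005b, 1ee2, 26dc, 475c, 80f8, c53c, ce4b, f034, f6d6}.
Common ancestors: {005b, 1ee2, 26dc, 80f8, c53c, f6d6}.
Among these, 26dc is not an ancestor of any other common ancestor — it is the merge base.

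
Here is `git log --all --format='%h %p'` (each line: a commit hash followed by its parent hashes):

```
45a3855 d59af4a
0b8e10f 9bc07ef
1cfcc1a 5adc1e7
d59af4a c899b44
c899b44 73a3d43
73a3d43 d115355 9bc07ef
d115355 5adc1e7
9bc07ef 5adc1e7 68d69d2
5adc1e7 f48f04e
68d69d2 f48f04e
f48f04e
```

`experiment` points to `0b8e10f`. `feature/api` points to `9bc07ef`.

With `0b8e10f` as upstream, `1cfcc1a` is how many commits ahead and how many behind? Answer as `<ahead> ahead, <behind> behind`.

Reachable from 1cfcc1a: {1cfcc1a, 5adc1e7, f48f04e}.
Reachable from 0b8e10f: {0b8e10f, 5adc1e7, 68d69d2, 9bc07ef, f48f04e}.
Only in 1cfcc1a's history (ahead): {1cfcc1a} — 1.
Only in 0b8e10f's history (behind): {0b8e10f, 68d69d2, 9bc07ef} — 3.

1 ahead, 3 behind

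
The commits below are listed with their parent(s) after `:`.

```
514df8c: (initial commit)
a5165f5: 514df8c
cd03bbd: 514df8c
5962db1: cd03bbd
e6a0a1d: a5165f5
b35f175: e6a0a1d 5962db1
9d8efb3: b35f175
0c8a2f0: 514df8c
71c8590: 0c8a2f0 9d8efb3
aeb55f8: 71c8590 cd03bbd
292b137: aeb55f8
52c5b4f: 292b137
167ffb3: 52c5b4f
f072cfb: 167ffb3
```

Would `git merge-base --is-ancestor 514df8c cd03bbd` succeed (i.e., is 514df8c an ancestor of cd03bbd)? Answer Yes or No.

Yes

Ancestors of cd03bbd (commits reachable by following parents): {514df8c, cd03bbd}.
514df8c is in that set, so it is an ancestor of cd03bbd.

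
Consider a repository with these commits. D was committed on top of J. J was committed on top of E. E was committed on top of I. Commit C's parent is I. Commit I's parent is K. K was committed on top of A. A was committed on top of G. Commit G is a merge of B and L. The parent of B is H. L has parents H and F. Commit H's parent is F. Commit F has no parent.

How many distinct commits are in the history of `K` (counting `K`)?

7

Walking parent pointers from K: reachable set = {A, B, F, G, H, K, L}.
That is 7 commits.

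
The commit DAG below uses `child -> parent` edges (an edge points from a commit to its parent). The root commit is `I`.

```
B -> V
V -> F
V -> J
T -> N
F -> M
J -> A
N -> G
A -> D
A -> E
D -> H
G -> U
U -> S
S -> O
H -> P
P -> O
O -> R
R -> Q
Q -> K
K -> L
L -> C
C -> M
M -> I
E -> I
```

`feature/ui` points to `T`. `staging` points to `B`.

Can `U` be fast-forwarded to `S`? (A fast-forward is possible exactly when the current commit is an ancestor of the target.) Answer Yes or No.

No

A fast-forward from U to S is possible iff U is an ancestor of S.
Ancestors of S: {C, I, K, L, M, O, Q, R, S}.
U is not among them, so fast-forward is not possible.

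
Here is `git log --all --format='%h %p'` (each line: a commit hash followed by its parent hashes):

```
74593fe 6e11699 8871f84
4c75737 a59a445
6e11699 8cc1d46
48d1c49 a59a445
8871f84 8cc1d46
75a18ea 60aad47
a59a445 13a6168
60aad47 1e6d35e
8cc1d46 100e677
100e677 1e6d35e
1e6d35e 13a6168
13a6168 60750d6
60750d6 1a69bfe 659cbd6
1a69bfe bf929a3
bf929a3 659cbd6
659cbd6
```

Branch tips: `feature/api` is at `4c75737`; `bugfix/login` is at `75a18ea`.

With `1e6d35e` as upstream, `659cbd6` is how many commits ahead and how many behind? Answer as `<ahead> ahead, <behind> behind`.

0 ahead, 5 behind

Reachable from 659cbd6: {659cbd6}.
Reachable from 1e6d35e: {13a6168, 1a69bfe, 1e6d35e, 60750d6, 659cbd6, bf929a3}.
Only in 659cbd6's history (ahead): {} — 0.
Only in 1e6d35e's history (behind): {13a6168, 1a69bfe, 1e6d35e, 60750d6, bf929a3} — 5.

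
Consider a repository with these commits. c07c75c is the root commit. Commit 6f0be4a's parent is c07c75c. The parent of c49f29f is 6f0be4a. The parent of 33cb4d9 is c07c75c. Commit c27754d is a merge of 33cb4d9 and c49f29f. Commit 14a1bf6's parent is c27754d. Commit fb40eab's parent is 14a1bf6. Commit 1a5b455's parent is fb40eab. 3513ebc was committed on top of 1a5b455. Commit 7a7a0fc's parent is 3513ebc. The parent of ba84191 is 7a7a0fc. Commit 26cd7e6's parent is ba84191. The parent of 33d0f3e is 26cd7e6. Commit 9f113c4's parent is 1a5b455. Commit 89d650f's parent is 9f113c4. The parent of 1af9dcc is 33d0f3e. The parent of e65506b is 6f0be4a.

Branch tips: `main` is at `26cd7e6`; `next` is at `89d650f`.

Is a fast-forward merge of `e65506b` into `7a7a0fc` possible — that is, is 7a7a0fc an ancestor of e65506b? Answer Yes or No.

A fast-forward from 7a7a0fc to e65506b is possible iff 7a7a0fc is an ancestor of e65506b.
Ancestors of e65506b: {6f0be4a, c07c75c, e65506b}.
7a7a0fc is not among them, so fast-forward is not possible.

No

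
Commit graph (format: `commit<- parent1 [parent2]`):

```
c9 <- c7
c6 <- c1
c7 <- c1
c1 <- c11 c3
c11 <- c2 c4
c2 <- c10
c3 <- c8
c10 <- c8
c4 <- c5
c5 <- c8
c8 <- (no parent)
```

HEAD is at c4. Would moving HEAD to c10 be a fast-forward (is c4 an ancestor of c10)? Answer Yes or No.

A fast-forward from c4 to c10 is possible iff c4 is an ancestor of c10.
Ancestors of c10: {c10, c8}.
c4 is not among them, so fast-forward is not possible.

No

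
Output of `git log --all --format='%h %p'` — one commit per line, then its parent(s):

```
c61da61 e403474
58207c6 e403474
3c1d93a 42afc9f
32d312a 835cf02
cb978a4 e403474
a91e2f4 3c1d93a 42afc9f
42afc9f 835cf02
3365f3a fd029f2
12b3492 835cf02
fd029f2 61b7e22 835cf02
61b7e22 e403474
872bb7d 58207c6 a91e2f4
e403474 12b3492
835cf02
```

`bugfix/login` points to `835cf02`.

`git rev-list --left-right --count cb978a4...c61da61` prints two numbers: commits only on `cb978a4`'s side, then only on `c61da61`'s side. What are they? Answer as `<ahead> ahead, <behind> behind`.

1 ahead, 1 behind

Reachable from cb978a4: {12b3492, 835cf02, cb978a4, e403474}.
Reachable from c61da61: {12b3492, 835cf02, c61da61, e403474}.
Only in cb978a4's history (ahead): {cb978a4} — 1.
Only in c61da61's history (behind): {c61da61} — 1.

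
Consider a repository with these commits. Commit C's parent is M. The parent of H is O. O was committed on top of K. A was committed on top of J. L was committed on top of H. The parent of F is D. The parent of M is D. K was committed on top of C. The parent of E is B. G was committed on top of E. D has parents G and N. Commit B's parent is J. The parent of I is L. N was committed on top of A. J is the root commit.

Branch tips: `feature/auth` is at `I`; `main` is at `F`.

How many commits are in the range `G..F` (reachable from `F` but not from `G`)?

Reachable from F: {A, B, D, E, F, G, J, N}.
Reachable from G: {B, E, G, J}.
In F's history but not G's: {A, D, F, N} — 4 commits.

4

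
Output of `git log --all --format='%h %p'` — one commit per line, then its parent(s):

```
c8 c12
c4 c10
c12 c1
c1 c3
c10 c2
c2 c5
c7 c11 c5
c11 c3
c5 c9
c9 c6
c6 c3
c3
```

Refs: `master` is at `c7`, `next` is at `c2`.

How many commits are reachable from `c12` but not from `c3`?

Reachable from c12: {c1, c12, c3}.
Reachable from c3: {c3}.
In c12's history but not c3's: {c1, c12} — 2 commits.

2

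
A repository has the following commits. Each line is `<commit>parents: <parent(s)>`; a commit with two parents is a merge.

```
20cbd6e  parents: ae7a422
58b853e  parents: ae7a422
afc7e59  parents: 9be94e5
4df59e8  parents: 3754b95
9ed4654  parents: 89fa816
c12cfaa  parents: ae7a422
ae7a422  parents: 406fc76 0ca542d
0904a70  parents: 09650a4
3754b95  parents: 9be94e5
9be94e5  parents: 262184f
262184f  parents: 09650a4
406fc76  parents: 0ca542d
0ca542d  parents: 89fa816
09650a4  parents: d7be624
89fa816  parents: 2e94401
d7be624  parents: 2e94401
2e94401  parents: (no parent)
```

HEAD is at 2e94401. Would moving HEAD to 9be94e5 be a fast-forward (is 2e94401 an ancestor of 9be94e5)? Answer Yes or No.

Yes

A fast-forward from 2e94401 to 9be94e5 is possible iff 2e94401 is an ancestor of 9be94e5.
Ancestors of 9be94e5: {09650a4, 262184f, 2e94401, 9be94e5, d7be624}.
2e94401 is among them, so fast-forward is possible.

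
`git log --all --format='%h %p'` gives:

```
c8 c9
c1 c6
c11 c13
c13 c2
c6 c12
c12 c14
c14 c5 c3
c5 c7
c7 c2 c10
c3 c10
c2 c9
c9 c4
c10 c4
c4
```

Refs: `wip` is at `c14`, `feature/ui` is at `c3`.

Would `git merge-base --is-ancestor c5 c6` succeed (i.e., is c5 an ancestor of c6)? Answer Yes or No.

Yes

Ancestors of c6 (commits reachable by following parents): {c10, c12, c14, c2, c3, c4, c5, c6, c7, c9}.
c5 is in that set, so it is an ancestor of c6.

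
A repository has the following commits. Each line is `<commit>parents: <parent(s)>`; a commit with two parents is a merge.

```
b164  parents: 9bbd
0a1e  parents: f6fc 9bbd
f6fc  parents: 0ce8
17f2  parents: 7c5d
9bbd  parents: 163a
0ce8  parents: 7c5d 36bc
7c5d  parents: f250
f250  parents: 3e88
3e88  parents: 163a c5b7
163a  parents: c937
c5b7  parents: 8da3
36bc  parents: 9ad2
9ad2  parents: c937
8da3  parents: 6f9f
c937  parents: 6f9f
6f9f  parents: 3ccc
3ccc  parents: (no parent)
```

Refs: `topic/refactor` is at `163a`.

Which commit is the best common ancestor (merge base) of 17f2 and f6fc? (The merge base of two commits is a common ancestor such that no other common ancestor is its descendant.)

Ancestors of 17f2: {163a, 17f2, 3ccc, 3e88, 6f9f, 7c5d, 8da3, c5b7, c937, f250}.
Ancestors of f6fc: {0ce8, 163a, 36bc, 3ccc, 3e88, 6f9f, 7c5d, 8da3, 9ad2, c5b7, c937, f250, f6fc}.
Common ancestors: {163a, 3ccc, 3e88, 6f9f, 7c5d, 8da3, c5b7, c937, f250}.
Among these, 7c5d is not an ancestor of any other common ancestor — it is the merge base.

7c5d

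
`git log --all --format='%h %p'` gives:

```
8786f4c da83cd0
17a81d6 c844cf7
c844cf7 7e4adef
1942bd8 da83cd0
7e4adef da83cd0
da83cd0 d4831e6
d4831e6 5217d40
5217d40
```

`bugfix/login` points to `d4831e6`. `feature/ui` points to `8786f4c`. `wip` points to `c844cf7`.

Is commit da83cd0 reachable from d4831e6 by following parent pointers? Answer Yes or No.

Ancestors of d4831e6: {5217d40, d4831e6}.
da83cd0 is not in that set, so it is not an ancestor of d4831e6.

No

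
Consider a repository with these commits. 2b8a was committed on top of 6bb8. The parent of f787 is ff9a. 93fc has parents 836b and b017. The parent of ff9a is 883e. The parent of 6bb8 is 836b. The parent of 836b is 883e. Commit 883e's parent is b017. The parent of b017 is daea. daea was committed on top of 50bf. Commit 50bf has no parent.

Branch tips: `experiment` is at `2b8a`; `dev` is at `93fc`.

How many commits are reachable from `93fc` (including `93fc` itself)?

Walking parent pointers from 93fc: reachable set = {50bf, 836b, 883e, 93fc, b017, daea}.
That is 6 commits.

6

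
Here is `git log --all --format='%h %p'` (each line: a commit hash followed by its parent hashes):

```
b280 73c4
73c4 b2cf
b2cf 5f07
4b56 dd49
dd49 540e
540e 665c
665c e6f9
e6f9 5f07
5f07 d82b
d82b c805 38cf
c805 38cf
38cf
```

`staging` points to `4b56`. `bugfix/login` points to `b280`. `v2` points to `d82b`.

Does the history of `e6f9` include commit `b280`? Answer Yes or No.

Ancestors of e6f9: {38cf, 5f07, c805, d82b, e6f9}.
b280 is not in that set, so it is not an ancestor of e6f9.

No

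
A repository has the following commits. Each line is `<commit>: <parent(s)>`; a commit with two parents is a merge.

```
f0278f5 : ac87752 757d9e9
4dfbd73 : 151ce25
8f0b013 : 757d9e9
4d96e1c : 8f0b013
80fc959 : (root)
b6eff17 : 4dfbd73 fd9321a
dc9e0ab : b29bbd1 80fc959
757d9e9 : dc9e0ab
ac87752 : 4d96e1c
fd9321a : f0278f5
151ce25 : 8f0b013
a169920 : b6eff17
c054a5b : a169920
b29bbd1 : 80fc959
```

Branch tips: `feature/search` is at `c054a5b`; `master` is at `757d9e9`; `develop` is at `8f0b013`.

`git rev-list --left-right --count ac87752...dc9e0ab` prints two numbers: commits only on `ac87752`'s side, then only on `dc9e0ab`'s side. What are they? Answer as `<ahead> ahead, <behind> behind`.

Reachable from ac87752: {4d96e1c, 757d9e9, 80fc959, 8f0b013, ac87752, b29bbd1, dc9e0ab}.
Reachable from dc9e0ab: {80fc959, b29bbd1, dc9e0ab}.
Only in ac87752's history (ahead): {4d96e1c, 757d9e9, 8f0b013, ac87752} — 4.
Only in dc9e0ab's history (behind): {} — 0.

4 ahead, 0 behind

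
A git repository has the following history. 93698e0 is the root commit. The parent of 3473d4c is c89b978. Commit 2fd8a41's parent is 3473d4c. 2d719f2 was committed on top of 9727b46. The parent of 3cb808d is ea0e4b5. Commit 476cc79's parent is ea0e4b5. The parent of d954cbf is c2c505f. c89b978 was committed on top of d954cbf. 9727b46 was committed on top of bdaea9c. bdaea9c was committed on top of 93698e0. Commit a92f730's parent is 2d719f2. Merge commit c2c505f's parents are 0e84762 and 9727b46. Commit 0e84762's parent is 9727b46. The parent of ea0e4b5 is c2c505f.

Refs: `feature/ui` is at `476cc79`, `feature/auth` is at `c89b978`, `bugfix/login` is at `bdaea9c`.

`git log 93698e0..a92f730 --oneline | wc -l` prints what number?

4

Reachable from a92f730: {2d719f2, 93698e0, 9727b46, a92f730, bdaea9c}.
Reachable from 93698e0: {93698e0}.
In a92f730's history but not 93698e0's: {2d719f2, 9727b46, a92f730, bdaea9c} — 4 commits.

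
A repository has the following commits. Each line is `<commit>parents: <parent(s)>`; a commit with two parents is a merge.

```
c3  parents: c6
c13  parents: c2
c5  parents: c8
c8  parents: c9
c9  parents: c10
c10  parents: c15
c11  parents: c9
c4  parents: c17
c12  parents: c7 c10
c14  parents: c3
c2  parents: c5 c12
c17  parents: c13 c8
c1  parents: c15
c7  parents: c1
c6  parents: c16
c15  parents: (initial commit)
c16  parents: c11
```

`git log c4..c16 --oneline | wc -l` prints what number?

2

Reachable from c16: {c10, c11, c15, c16, c9}.
Reachable from c4: {c1, c10, c12, c13, c15, c17, c2, c4, c5, c7, c8, c9}.
In c16's history but not c4's: {c11, c16} — 2 commits.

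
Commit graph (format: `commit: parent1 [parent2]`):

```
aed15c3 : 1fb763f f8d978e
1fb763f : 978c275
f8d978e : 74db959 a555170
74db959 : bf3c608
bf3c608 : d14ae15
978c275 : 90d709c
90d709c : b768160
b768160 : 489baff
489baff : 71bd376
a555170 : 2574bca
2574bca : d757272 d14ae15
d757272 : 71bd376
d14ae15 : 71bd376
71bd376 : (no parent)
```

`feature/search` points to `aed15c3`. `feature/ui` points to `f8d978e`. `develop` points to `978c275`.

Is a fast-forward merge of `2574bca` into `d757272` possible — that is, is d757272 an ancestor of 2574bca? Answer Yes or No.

A fast-forward from d757272 to 2574bca is possible iff d757272 is an ancestor of 2574bca.
Ancestors of 2574bca: {2574bca, 71bd376, d14ae15, d757272}.
d757272 is among them, so fast-forward is possible.

Yes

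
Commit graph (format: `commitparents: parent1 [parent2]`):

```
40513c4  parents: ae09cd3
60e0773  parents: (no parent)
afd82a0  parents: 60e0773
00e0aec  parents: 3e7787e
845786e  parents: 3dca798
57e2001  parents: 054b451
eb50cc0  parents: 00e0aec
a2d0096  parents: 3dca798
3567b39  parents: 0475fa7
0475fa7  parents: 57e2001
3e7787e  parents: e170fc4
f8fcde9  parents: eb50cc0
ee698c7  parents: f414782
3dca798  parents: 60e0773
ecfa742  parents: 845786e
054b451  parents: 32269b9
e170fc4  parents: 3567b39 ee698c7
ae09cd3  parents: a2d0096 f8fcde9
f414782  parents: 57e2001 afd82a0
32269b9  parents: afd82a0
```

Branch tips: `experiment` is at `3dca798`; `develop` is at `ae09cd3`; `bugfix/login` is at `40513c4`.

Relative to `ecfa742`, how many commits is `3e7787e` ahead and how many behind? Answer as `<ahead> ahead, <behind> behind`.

10 ahead, 3 behind

Reachable from 3e7787e: {0475fa7, 054b451, 32269b9, 3567b39, 3e7787e, 57e2001, 60e0773, afd82a0, e170fc4, ee698c7, f414782}.
Reachable from ecfa742: {3dca798, 60e0773, 845786e, ecfa742}.
Only in 3e7787e's history (ahead): {0475fa7, 054b451, 32269b9, 3567b39, 3e7787e, 57e2001, afd82a0, e170fc4, ee698c7, f414782} — 10.
Only in ecfa742's history (behind): {3dca798, 845786e, ecfa742} — 3.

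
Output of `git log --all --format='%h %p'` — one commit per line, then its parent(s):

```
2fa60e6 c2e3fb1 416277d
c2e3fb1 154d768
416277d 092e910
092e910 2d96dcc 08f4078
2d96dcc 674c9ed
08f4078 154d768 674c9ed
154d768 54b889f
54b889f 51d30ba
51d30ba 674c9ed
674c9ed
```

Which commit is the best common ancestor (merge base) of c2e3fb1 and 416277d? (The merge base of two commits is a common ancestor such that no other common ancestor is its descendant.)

154d768

Ancestors of c2e3fb1: {154d768, 51d30ba, 54b889f, 674c9ed, c2e3fb1}.
Ancestors of 416277d: {08f4078, 092e910, 154d768, 2d96dcc, 416277d, 51d30ba, 54b889f, 674c9ed}.
Common ancestors: {154d768, 51d30ba, 54b889f, 674c9ed}.
Among these, 154d768 is not an ancestor of any other common ancestor — it is the merge base.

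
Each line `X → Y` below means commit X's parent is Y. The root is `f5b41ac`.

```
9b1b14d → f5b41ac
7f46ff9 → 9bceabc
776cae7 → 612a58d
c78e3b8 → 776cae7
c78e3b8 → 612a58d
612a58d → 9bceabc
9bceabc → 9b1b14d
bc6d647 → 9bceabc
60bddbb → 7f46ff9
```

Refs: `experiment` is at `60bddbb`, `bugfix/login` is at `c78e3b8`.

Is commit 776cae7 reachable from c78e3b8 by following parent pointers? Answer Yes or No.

Yes

Ancestors of c78e3b8 (commits reachable by following parents): {612a58d, 776cae7, 9b1b14d, 9bceabc, c78e3b8, f5b41ac}.
776cae7 is in that set, so it is an ancestor of c78e3b8.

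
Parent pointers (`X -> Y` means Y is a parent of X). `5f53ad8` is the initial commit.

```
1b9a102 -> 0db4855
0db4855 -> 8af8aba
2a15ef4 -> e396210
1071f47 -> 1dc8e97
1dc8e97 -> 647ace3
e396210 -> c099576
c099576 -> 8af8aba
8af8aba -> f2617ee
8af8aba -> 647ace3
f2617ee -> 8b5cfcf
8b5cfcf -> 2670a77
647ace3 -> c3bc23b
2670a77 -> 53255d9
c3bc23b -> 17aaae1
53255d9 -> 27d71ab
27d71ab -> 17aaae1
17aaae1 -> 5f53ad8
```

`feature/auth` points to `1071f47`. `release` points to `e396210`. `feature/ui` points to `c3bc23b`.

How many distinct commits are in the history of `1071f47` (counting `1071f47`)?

Walking parent pointers from 1071f47: reachable set = {1071f47, 17aaae1, 1dc8e97, 5f53ad8, 647ace3, c3bc23b}.
That is 6 commits.

6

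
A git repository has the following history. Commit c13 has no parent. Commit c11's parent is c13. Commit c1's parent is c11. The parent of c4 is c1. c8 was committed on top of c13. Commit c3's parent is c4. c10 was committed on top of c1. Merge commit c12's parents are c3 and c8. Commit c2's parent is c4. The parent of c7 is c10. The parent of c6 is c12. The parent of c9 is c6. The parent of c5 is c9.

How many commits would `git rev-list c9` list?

Walking parent pointers from c9: reachable set = {c1, c11, c12, c13, c3, c4, c6, c8, c9}.
That is 9 commits.

9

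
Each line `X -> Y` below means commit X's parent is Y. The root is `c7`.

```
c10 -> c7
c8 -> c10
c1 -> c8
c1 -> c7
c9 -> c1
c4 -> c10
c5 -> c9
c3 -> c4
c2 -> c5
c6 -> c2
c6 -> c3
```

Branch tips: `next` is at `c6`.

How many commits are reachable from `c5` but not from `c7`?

Reachable from c5: {c1, c10, c5, c7, c8, c9}.
Reachable from c7: {c7}.
In c5's history but not c7's: {c1, c10, c5, c8, c9} — 5 commits.

5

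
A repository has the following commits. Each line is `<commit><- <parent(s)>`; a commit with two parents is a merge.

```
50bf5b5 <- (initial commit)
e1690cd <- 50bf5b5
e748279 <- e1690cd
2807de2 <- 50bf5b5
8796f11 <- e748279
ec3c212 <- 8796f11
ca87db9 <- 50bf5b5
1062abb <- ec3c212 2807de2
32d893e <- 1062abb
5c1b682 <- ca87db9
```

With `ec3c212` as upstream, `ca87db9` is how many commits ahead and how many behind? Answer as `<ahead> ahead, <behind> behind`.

Reachable from ca87db9: {50bf5b5, ca87db9}.
Reachable from ec3c212: {50bf5b5, 8796f11, e1690cd, e748279, ec3c212}.
Only in ca87db9's history (ahead): {ca87db9} — 1.
Only in ec3c212's history (behind): {8796f11, e1690cd, e748279, ec3c212} — 4.

1 ahead, 4 behind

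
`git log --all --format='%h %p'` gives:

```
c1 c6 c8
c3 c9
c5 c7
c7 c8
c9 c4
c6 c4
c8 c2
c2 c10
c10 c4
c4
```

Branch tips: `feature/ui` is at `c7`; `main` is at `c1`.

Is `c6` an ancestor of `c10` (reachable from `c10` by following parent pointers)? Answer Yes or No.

No

Ancestors of c10: {c10, c4}.
c6 is not in that set, so it is not an ancestor of c10.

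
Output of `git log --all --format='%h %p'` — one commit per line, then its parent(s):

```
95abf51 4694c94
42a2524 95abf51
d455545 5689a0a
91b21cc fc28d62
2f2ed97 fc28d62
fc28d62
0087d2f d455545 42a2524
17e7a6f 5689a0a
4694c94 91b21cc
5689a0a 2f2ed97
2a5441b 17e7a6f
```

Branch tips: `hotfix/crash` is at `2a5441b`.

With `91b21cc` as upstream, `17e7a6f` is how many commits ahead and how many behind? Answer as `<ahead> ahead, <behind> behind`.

Reachable from 17e7a6f: {17e7a6f, 2f2ed97, 5689a0a, fc28d62}.
Reachable from 91b21cc: {91b21cc, fc28d62}.
Only in 17e7a6f's history (ahead): {17e7a6f, 2f2ed97, 5689a0a} — 3.
Only in 91b21cc's history (behind): {91b21cc} — 1.

3 ahead, 1 behind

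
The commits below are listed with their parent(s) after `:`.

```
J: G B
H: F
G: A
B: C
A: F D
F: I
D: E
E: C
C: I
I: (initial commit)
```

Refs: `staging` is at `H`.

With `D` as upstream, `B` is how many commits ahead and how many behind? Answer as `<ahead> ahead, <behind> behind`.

1 ahead, 2 behind

Reachable from B: {B, C, I}.
Reachable from D: {C, D, E, I}.
Only in B's history (ahead): {B} — 1.
Only in D's history (behind): {D, E} — 2.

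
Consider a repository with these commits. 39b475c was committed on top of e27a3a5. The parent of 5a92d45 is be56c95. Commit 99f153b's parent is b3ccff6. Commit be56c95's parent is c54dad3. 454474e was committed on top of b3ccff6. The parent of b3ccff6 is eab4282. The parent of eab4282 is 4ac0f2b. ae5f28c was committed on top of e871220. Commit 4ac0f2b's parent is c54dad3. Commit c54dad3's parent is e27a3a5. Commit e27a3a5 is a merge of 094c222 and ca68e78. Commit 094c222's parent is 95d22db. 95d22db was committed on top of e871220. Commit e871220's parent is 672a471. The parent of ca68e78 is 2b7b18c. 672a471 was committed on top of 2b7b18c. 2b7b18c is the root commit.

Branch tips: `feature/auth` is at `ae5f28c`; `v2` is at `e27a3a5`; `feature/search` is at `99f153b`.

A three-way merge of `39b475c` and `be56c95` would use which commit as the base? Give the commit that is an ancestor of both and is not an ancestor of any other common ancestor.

e27a3a5

Ancestors of 39b475c: {094c222, 2b7b18c, 39b475c, 672a471, 95d22db, ca68e78, e27a3a5, e871220}.
Ancestors of be56c95: {094c222, 2b7b18c, 672a471, 95d22db, be56c95, c54dad3, ca68e78, e27a3a5, e871220}.
Common ancestors: {094c222, 2b7b18c, 672a471, 95d22db, ca68e78, e27a3a5, e871220}.
Among these, e27a3a5 is not an ancestor of any other common ancestor — it is the merge base.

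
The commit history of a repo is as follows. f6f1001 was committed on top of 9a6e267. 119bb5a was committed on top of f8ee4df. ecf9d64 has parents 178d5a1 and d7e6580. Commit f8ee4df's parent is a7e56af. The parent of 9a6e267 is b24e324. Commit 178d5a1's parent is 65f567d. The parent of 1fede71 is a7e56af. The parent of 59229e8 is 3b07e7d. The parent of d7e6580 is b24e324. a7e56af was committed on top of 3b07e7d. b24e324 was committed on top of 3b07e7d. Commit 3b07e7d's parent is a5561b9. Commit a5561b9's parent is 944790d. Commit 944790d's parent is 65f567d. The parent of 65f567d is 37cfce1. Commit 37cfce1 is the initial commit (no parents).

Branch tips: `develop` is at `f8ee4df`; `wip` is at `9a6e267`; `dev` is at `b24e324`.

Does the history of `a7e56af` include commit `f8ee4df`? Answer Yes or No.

No

Ancestors of a7e56af: {37cfce1, 3b07e7d, 65f567d, 944790d, a5561b9, a7e56af}.
f8ee4df is not in that set, so it is not an ancestor of a7e56af.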